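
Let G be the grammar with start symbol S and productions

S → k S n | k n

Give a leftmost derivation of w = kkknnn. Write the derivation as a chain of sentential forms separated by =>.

S => kSn   [S → k S n]
kSn => kkSnn   [S → k S n]
kkSnn => kkknnn   [S → k n]

S => kSn => kkSnn => kkknnn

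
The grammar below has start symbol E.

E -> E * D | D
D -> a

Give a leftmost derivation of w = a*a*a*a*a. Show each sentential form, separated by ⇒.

E ⇒ E*D ⇒ E*D*D ⇒ E*D*D*D ⇒ E*D*D*D*D ⇒ D*D*D*D*D ⇒ a*D*D*D*D ⇒ a*a*D*D*D ⇒ a*a*a*D*D ⇒ a*a*a*a*D ⇒ a*a*a*a*a

E ⇒ E*D   [E -> E * D]
E*D ⇒ E*D*D   [E -> E * D]
E*D*D ⇒ E*D*D*D   [E -> E * D]
E*D*D*D ⇒ E*D*D*D*D   [E -> E * D]
E*D*D*D*D ⇒ D*D*D*D*D   [E -> D]
D*D*D*D*D ⇒ a*D*D*D*D   [D -> a]
a*D*D*D*D ⇒ a*a*D*D*D   [D -> a]
a*a*D*D*D ⇒ a*a*a*D*D   [D -> a]
a*a*a*D*D ⇒ a*a*a*a*D   [D -> a]
a*a*a*a*D ⇒ a*a*a*a*a   [D -> a]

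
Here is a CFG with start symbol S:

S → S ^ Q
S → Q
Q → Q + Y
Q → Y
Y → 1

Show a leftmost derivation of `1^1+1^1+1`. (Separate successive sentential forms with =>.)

S => S^Q   [S → S ^ Q]
S^Q => S^Q^Q   [S → S ^ Q]
S^Q^Q => Q^Q^Q   [S → Q]
Q^Q^Q => Y^Q^Q   [Q → Y]
Y^Q^Q => 1^Q^Q   [Y → 1]
1^Q^Q => 1^Q+Y^Q   [Q → Q + Y]
1^Q+Y^Q => 1^Y+Y^Q   [Q → Y]
1^Y+Y^Q => 1^1+Y^Q   [Y → 1]
1^1+Y^Q => 1^1+1^Q   [Y → 1]
1^1+1^Q => 1^1+1^Q+Y   [Q → Q + Y]
1^1+1^Q+Y => 1^1+1^Y+Y   [Q → Y]
1^1+1^Y+Y => 1^1+1^1+Y   [Y → 1]
1^1+1^1+Y => 1^1+1^1+1   [Y → 1]

S => S^Q => S^Q^Q => Q^Q^Q => Y^Q^Q => 1^Q^Q => 1^Q+Y^Q => 1^Y+Y^Q => 1^1+Y^Q => 1^1+1^Q => 1^1+1^Q+Y => 1^1+1^Y+Y => 1^1+1^1+Y => 1^1+1^1+1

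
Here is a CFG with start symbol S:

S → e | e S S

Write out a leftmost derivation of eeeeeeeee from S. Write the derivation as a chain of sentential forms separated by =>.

S => eSS => eeSSS => eeeSS => eeeeSSS => eeeeeSS => eeeeeeS => eeeeeeeSS => eeeeeeeeS => eeeeeeeee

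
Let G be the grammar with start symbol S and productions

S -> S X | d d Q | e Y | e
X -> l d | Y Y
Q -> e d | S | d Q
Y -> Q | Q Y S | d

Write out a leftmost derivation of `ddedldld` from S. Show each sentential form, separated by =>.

S=>SX=>SXX=>ddQXX=>ddedXX=>ddedldX=>ddedldld

S => SX   [S -> S X]
SX => SXX   [S -> S X]
SXX => ddQXX   [S -> d d Q]
ddQXX => ddedXX   [Q -> e d]
ddedXX => ddedldX   [X -> l d]
ddedldX => ddedldld   [X -> l d]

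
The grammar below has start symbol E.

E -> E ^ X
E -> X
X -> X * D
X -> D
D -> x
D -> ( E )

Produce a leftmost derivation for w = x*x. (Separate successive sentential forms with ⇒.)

E⇒X⇒X*D⇒D*D⇒x*D⇒x*x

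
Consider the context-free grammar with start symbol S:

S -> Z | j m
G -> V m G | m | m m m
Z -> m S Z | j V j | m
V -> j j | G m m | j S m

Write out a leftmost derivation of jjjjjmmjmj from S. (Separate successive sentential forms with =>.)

S => Z   [S -> Z]
Z => jVj   [Z -> j V j]
jVj => jjSmj   [V -> j S m]
jjSmj => jjZmj   [S -> Z]
jjZmj => jjjVjmj   [Z -> j V j]
jjjVjmj => jjjjSmjmj   [V -> j S m]
jjjjSmjmj => jjjjjmmjmj   [S -> j m]

S => Z => jVj => jjSmj => jjZmj => jjjVjmj => jjjjSmjmj => jjjjjmmjmj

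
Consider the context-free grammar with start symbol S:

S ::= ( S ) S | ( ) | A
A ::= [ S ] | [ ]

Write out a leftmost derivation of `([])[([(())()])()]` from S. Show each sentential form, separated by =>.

S => (S)S   [S ::= ( S ) S]
(S)S => (A)S   [S ::= A]
(A)S => ([])S   [A ::= [ ]]
([])S => ([])A   [S ::= A]
([])A => ([])[S]   [A ::= [ S ]]
([])[S] => ([])[(S)S]   [S ::= ( S ) S]
([])[(S)S] => ([])[(A)S]   [S ::= A]
([])[(A)S] => ([])[([S])S]   [A ::= [ S ]]
([])[([S])S] => ([])[([(S)S])S]   [S ::= ( S ) S]
([])[([(S)S])S] => ([])[([(())S])S]   [S ::= ( )]
([])[([(())S])S] => ([])[([(())()])S]   [S ::= ( )]
([])[([(())()])S] => ([])[([(())()])()]   [S ::= ( )]

S => (S)S => (A)S => ([])S => ([])A => ([])[S] => ([])[(S)S] => ([])[(A)S] => ([])[([S])S] => ([])[([(S)S])S] => ([])[([(())S])S] => ([])[([(())()])S] => ([])[([(())()])()]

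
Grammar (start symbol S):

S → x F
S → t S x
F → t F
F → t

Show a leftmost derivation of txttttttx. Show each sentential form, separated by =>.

S => tSx => txFx => txtFx => txttFx => txtttFx => txttttFx => txtttttFx => txttttttx

S => tSx   [S → t S x]
tSx => txFx   [S → x F]
txFx => txtFx   [F → t F]
txtFx => txttFx   [F → t F]
txttFx => txtttFx   [F → t F]
txtttFx => txttttFx   [F → t F]
txttttFx => txtttttFx   [F → t F]
txtttttFx => txttttttx   [F → t]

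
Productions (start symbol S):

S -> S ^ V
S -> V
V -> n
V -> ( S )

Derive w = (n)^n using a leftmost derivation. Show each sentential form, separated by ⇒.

S⇒S^V⇒V^V⇒(S)^V⇒(V)^V⇒(n)^V⇒(n)^n

S ⇒ S^V   [S -> S ^ V]
S^V ⇒ V^V   [S -> V]
V^V ⇒ (S)^V   [V -> ( S )]
(S)^V ⇒ (V)^V   [S -> V]
(V)^V ⇒ (n)^V   [V -> n]
(n)^V ⇒ (n)^n   [V -> n]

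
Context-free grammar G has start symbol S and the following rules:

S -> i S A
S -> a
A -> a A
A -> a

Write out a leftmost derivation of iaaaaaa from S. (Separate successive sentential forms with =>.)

S=>iSA=>iaA=>iaaA=>iaaaA=>iaaaaA=>iaaaaaA=>iaaaaaa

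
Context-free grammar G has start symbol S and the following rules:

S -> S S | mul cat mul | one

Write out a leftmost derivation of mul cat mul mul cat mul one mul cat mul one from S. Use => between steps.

S => S S => S S S => mul cat mul S S => mul cat mul S S S => mul cat mul mul cat mul S S => mul cat mul mul cat mul one S => mul cat mul mul cat mul one S S => mul cat mul mul cat mul one mul cat mul S => mul cat mul mul cat mul one mul cat mul one

S => S S   [S -> S S]
S S => S S S   [S -> S S]
S S S => mul cat mul S S   [S -> mul cat mul]
mul cat mul S S => mul cat mul S S S   [S -> S S]
mul cat mul S S S => mul cat mul mul cat mul S S   [S -> mul cat mul]
mul cat mul mul cat mul S S => mul cat mul mul cat mul one S   [S -> one]
mul cat mul mul cat mul one S => mul cat mul mul cat mul one S S   [S -> S S]
mul cat mul mul cat mul one S S => mul cat mul mul cat mul one mul cat mul S   [S -> mul cat mul]
mul cat mul mul cat mul one mul cat mul S => mul cat mul mul cat mul one mul cat mul one   [S -> one]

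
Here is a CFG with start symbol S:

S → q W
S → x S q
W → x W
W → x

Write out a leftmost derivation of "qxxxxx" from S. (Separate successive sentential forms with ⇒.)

S ⇒ qW   [S → q W]
qW ⇒ qxW   [W → x W]
qxW ⇒ qxxW   [W → x W]
qxxW ⇒ qxxxW   [W → x W]
qxxxW ⇒ qxxxxW   [W → x W]
qxxxxW ⇒ qxxxxx   [W → x]

S ⇒ qW ⇒ qxW ⇒ qxxW ⇒ qxxxW ⇒ qxxxxW ⇒ qxxxxx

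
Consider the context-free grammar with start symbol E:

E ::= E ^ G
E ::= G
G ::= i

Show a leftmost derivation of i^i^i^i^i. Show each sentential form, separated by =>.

E => E^G   [E ::= E ^ G]
E^G => E^G^G   [E ::= E ^ G]
E^G^G => E^G^G^G   [E ::= E ^ G]
E^G^G^G => E^G^G^G^G   [E ::= E ^ G]
E^G^G^G^G => G^G^G^G^G   [E ::= G]
G^G^G^G^G => i^G^G^G^G   [G ::= i]
i^G^G^G^G => i^i^G^G^G   [G ::= i]
i^i^G^G^G => i^i^i^G^G   [G ::= i]
i^i^i^G^G => i^i^i^i^G   [G ::= i]
i^i^i^i^G => i^i^i^i^i   [G ::= i]

E=>E^G=>E^G^G=>E^G^G^G=>E^G^G^G^G=>G^G^G^G^G=>i^G^G^G^G=>i^i^G^G^G=>i^i^i^G^G=>i^i^i^i^G=>i^i^i^i^i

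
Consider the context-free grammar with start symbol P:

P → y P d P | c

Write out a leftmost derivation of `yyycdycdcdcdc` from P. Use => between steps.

P => yPdP   [P → y P d P]
yPdP => yyPdPdP   [P → y P d P]
yyPdPdP => yyyPdPdPdP   [P → y P d P]
yyyPdPdPdP => yyycdPdPdP   [P → c]
yyycdPdPdP => yyycdyPdPdPdP   [P → y P d P]
yyycdyPdPdPdP => yyycdycdPdPdP   [P → c]
yyycdycdPdPdP => yyycdycdcdPdP   [P → c]
yyycdycdcdPdP => yyycdycdcdcdP   [P → c]
yyycdycdcdcdP => yyycdycdcdcdc   [P → c]

P => yPdP => yyPdPdP => yyyPdPdPdP => yyycdPdPdP => yyycdyPdPdPdP => yyycdycdPdPdP => yyycdycdcdPdP => yyycdycdcdcdP => yyycdycdcdcdc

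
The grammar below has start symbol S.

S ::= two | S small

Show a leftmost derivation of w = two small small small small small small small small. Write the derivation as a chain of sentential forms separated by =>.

S => S small   [S ::= S small]
S small => S small small   [S ::= S small]
S small small => S small small small   [S ::= S small]
S small small small => S small small small small   [S ::= S small]
S small small small small => S small small small small small   [S ::= S small]
S small small small small small => S small small small small small small   [S ::= S small]
S small small small small small small => S small small small small small small small   [S ::= S small]
S small small small small small small small => S small small small small small small small small   [S ::= S small]
S small small small small small small small small => two small small small small small small small small   [S ::= two]

S => S small => S small small => S small small small => S small small small small => S small small small small small => S small small small small small small => S small small small small small small small => S small small small small small small small small => two small small small small small small small small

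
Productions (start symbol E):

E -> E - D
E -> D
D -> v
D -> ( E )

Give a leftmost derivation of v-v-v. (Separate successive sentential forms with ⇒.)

E ⇒ E-D ⇒ E-D-D ⇒ D-D-D ⇒ v-D-D ⇒ v-v-D ⇒ v-v-v

E ⇒ E-D   [E -> E - D]
E-D ⇒ E-D-D   [E -> E - D]
E-D-D ⇒ D-D-D   [E -> D]
D-D-D ⇒ v-D-D   [D -> v]
v-D-D ⇒ v-v-D   [D -> v]
v-v-D ⇒ v-v-v   [D -> v]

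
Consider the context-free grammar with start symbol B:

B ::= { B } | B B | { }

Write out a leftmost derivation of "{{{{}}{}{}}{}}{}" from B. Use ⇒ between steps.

B ⇒ BB   [B ::= B B]
BB ⇒ {B}B   [B ::= { B }]
{B}B ⇒ {BB}B   [B ::= B B]
{BB}B ⇒ {{B}B}B   [B ::= { B }]
{{B}B}B ⇒ {{BB}B}B   [B ::= B B]
{{BB}B}B ⇒ {{BBB}B}B   [B ::= B B]
{{BBB}B}B ⇒ {{{B}BB}B}B   [B ::= { B }]
{{{B}BB}B}B ⇒ {{{{}}BB}B}B   [B ::= { }]
{{{{}}BB}B}B ⇒ {{{{}}{}B}B}B   [B ::= { }]
{{{{}}{}B}B}B ⇒ {{{{}}{}{}}B}B   [B ::= { }]
{{{{}}{}{}}B}B ⇒ {{{{}}{}{}}{}}B   [B ::= { }]
{{{{}}{}{}}{}}B ⇒ {{{{}}{}{}}{}}{}   [B ::= { }]

B ⇒ BB ⇒ {B}B ⇒ {BB}B ⇒ {{B}B}B ⇒ {{BB}B}B ⇒ {{BBB}B}B ⇒ {{{B}BB}B}B ⇒ {{{{}}BB}B}B ⇒ {{{{}}{}B}B}B ⇒ {{{{}}{}{}}B}B ⇒ {{{{}}{}{}}{}}B ⇒ {{{{}}{}{}}{}}{}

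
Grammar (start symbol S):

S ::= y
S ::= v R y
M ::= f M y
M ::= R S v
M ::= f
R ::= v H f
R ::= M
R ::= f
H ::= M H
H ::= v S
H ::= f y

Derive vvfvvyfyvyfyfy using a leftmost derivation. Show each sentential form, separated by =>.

S => vRy   [S ::= v R y]
vRy => vvHfy   [R ::= v H f]
vvHfy => vvMHfy   [H ::= M H]
vvMHfy => vvfMyHfy   [M ::= f M y]
vvfMyHfy => vvfRSvyHfy   [M ::= R S v]
vvfRSvyHfy => vvfvHfSvyHfy   [R ::= v H f]
vvfvHfSvyHfy => vvfvvSfSvyHfy   [H ::= v S]
vvfvvSfSvyHfy => vvfvvyfSvyHfy   [S ::= y]
vvfvvyfSvyHfy => vvfvvyfyvyHfy   [S ::= y]
vvfvvyfyvyHfy => vvfvvyfyvyfyfy   [H ::= f y]

S=>vRy=>vvHfy=>vvMHfy=>vvfMyHfy=>vvfRSvyHfy=>vvfvHfSvyHfy=>vvfvvSfSvyHfy=>vvfvvyfSvyHfy=>vvfvvyfyvyHfy=>vvfvvyfyvyfyfy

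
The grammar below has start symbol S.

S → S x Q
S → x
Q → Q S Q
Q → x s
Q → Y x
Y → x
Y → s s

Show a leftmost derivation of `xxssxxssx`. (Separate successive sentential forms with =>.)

S=>SxQ=>SxQxQ=>xxQxQ=>xxYxxQ=>xxssxxQ=>xxssxxYx=>xxssxxssx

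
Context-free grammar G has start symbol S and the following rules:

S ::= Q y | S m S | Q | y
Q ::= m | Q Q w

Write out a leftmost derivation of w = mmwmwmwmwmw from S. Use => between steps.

S => Q   [S ::= Q]
Q => QQw   [Q ::= Q Q w]
QQw => QQwQw   [Q ::= Q Q w]
QQwQw => QQwQwQw   [Q ::= Q Q w]
QQwQwQw => QQwQwQwQw   [Q ::= Q Q w]
QQwQwQwQw => QQwQwQwQwQw   [Q ::= Q Q w]
QQwQwQwQwQw => mQwQwQwQwQw   [Q ::= m]
mQwQwQwQwQw => mmwQwQwQwQw   [Q ::= m]
mmwQwQwQwQw => mmwmwQwQwQw   [Q ::= m]
mmwmwQwQwQw => mmwmwmwQwQw   [Q ::= m]
mmwmwmwQwQw => mmwmwmwmwQw   [Q ::= m]
mmwmwmwmwQw => mmwmwmwmwmw   [Q ::= m]

S => Q => QQw => QQwQw => QQwQwQw => QQwQwQwQw => QQwQwQwQwQw => mQwQwQwQwQw => mmwQwQwQwQw => mmwmwQwQwQw => mmwmwmwQwQw => mmwmwmwmwQw => mmwmwmwmwmw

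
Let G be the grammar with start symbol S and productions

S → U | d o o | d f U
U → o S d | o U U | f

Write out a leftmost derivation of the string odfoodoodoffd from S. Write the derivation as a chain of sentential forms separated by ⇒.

S ⇒ U ⇒ oSd ⇒ odfUd ⇒ odfoUUd ⇒ odfooSdUd ⇒ odfoodoodUd ⇒ odfoodoodoUUd ⇒ odfoodoodofUd ⇒ odfoodoodoffd

S ⇒ U   [S → U]
U ⇒ oSd   [U → o S d]
oSd ⇒ odfUd   [S → d f U]
odfUd ⇒ odfoUUd   [U → o U U]
odfoUUd ⇒ odfooSdUd   [U → o S d]
odfooSdUd ⇒ odfoodoodUd   [S → d o o]
odfoodoodUd ⇒ odfoodoodoUUd   [U → o U U]
odfoodoodoUUd ⇒ odfoodoodofUd   [U → f]
odfoodoodofUd ⇒ odfoodoodoffd   [U → f]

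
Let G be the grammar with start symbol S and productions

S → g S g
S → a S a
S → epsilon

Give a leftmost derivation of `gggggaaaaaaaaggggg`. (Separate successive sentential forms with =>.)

S => gSg   [S → g S g]
gSg => ggSgg   [S → g S g]
ggSgg => gggSggg   [S → g S g]
gggSggg => ggggSgggg   [S → g S g]
ggggSgggg => gggggSggggg   [S → g S g]
gggggSggggg => gggggaSaggggg   [S → a S a]
gggggaSaggggg => gggggaaSaaggggg   [S → a S a]
gggggaaSaaggggg => gggggaaaSaaaggggg   [S → a S a]
gggggaaaSaaaggggg => gggggaaaaSaaaaggggg   [S → a S a]
gggggaaaaSaaaaggggg => gggggaaaaaaaaggggg   [S → epsilon]

S => gSg => ggSgg => gggSggg => ggggSgggg => gggggSggggg => gggggaSaggggg => gggggaaSaaggggg => gggggaaaSaaaggggg => gggggaaaaSaaaaggggg => gggggaaaaaaaaggggg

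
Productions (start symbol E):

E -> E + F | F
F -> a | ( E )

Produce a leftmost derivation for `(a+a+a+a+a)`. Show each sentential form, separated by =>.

E => F => (E) => (E+F) => (E+F+F) => (E+F+F+F) => (E+F+F+F+F) => (F+F+F+F+F) => (a+F+F+F+F) => (a+a+F+F+F) => (a+a+a+F+F) => (a+a+a+a+F) => (a+a+a+a+a)

E => F   [E -> F]
F => (E)   [F -> ( E )]
(E) => (E+F)   [E -> E + F]
(E+F) => (E+F+F)   [E -> E + F]
(E+F+F) => (E+F+F+F)   [E -> E + F]
(E+F+F+F) => (E+F+F+F+F)   [E -> E + F]
(E+F+F+F+F) => (F+F+F+F+F)   [E -> F]
(F+F+F+F+F) => (a+F+F+F+F)   [F -> a]
(a+F+F+F+F) => (a+a+F+F+F)   [F -> a]
(a+a+F+F+F) => (a+a+a+F+F)   [F -> a]
(a+a+a+F+F) => (a+a+a+a+F)   [F -> a]
(a+a+a+a+F) => (a+a+a+a+a)   [F -> a]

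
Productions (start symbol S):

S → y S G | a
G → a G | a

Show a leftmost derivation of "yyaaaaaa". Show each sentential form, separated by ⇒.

S ⇒ ySG   [S → y S G]
ySG ⇒ yySGG   [S → y S G]
yySGG ⇒ yyaGG   [S → a]
yyaGG ⇒ yyaaGG   [G → a G]
yyaaGG ⇒ yyaaaGG   [G → a G]
yyaaaGG ⇒ yyaaaaGG   [G → a G]
yyaaaaGG ⇒ yyaaaaaG   [G → a]
yyaaaaaG ⇒ yyaaaaaa   [G → a]

S ⇒ ySG ⇒ yySGG ⇒ yyaGG ⇒ yyaaGG ⇒ yyaaaGG ⇒ yyaaaaGG ⇒ yyaaaaaG ⇒ yyaaaaaa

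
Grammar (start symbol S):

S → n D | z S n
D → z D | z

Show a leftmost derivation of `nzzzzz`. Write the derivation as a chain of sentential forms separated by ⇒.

S ⇒ nD   [S → n D]
nD ⇒ nzD   [D → z D]
nzD ⇒ nzzD   [D → z D]
nzzD ⇒ nzzzD   [D → z D]
nzzzD ⇒ nzzzzD   [D → z D]
nzzzzD ⇒ nzzzzz   [D → z]

S ⇒ nD ⇒ nzD ⇒ nzzD ⇒ nzzzD ⇒ nzzzzD ⇒ nzzzzz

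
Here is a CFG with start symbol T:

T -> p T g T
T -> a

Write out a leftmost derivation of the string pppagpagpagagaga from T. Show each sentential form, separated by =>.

T => pTgT => ppTgTgT => pppTgTgTgT => pppagTgTgT => pppagpTgTgTgT => pppagpagTgTgT => pppagpagpTgTgTgT => pppagpagpagTgTgT => pppagpagpagagTgT => pppagpagpagagagT => pppagpagpagagaga

T => pTgT   [T -> p T g T]
pTgT => ppTgTgT   [T -> p T g T]
ppTgTgT => pppTgTgTgT   [T -> p T g T]
pppTgTgTgT => pppagTgTgT   [T -> a]
pppagTgTgT => pppagpTgTgTgT   [T -> p T g T]
pppagpTgTgTgT => pppagpagTgTgT   [T -> a]
pppagpagTgTgT => pppagpagpTgTgTgT   [T -> p T g T]
pppagpagpTgTgTgT => pppagpagpagTgTgT   [T -> a]
pppagpagpagTgTgT => pppagpagpagagTgT   [T -> a]
pppagpagpagagTgT => pppagpagpagagagT   [T -> a]
pppagpagpagagagT => pppagpagpagagaga   [T -> a]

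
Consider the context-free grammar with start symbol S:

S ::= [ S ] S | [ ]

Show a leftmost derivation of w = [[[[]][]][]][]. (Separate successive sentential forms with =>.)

S => [S]S => [[S]S]S => [[[S]S]S]S => [[[[]]S]S]S => [[[[]][]]S]S => [[[[]][]][]]S => [[[[]][]][]][]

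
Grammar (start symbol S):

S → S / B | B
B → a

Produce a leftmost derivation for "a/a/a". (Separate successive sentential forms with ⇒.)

S⇒S/B⇒S/B/B⇒B/B/B⇒a/B/B⇒a/a/B⇒a/a/a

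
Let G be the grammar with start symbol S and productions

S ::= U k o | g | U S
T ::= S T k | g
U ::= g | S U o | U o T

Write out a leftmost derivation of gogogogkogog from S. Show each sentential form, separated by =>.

S => US => SUoS => UkoUoS => UoTkoUoS => UoToTkoUoS => UoToToTkoUoS => goToToTkoUoS => gogoToTkoUoS => gogogoTkoUoS => gogogogkoUoS => gogogogkogoS => gogogogkogog

S => US   [S ::= U S]
US => SUoS   [U ::= S U o]
SUoS => UkoUoS   [S ::= U k o]
UkoUoS => UoTkoUoS   [U ::= U o T]
UoTkoUoS => UoToTkoUoS   [U ::= U o T]
UoToTkoUoS => UoToToTkoUoS   [U ::= U o T]
UoToToTkoUoS => goToToTkoUoS   [U ::= g]
goToToTkoUoS => gogoToTkoUoS   [T ::= g]
gogoToTkoUoS => gogogoTkoUoS   [T ::= g]
gogogoTkoUoS => gogogogkoUoS   [T ::= g]
gogogogkoUoS => gogogogkogoS   [U ::= g]
gogogogkogoS => gogogogkogog   [S ::= g]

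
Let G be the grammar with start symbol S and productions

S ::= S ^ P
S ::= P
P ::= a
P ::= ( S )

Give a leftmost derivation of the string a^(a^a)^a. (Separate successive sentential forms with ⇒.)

S ⇒ S^P   [S ::= S ^ P]
S^P ⇒ S^P^P   [S ::= S ^ P]
S^P^P ⇒ P^P^P   [S ::= P]
P^P^P ⇒ a^P^P   [P ::= a]
a^P^P ⇒ a^(S)^P   [P ::= ( S )]
a^(S)^P ⇒ a^(S^P)^P   [S ::= S ^ P]
a^(S^P)^P ⇒ a^(P^P)^P   [S ::= P]
a^(P^P)^P ⇒ a^(a^P)^P   [P ::= a]
a^(a^P)^P ⇒ a^(a^a)^P   [P ::= a]
a^(a^a)^P ⇒ a^(a^a)^a   [P ::= a]

S ⇒ S^P ⇒ S^P^P ⇒ P^P^P ⇒ a^P^P ⇒ a^(S)^P ⇒ a^(S^P)^P ⇒ a^(P^P)^P ⇒ a^(a^P)^P ⇒ a^(a^a)^P ⇒ a^(a^a)^a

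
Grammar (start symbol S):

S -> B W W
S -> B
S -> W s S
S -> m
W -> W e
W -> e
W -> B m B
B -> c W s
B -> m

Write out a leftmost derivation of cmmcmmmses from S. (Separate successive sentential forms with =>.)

S => B => cWs => cWes => cBmBes => cmmBes => cmmcWses => cmmcBmBses => cmmcmmBses => cmmcmmmses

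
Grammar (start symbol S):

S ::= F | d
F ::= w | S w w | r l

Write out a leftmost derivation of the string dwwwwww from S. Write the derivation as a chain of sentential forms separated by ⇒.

S ⇒ F ⇒ Sww ⇒ Fww ⇒ Swwww ⇒ Fwwww ⇒ Swwwwww ⇒ dwwwwww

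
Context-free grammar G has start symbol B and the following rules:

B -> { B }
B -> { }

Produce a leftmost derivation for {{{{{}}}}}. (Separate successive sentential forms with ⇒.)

B ⇒ {B}   [B -> { B }]
{B} ⇒ {{B}}   [B -> { B }]
{{B}} ⇒ {{{B}}}   [B -> { B }]
{{{B}}} ⇒ {{{{B}}}}   [B -> { B }]
{{{{B}}}} ⇒ {{{{{}}}}}   [B -> { }]

B⇒{B}⇒{{B}}⇒{{{B}}}⇒{{{{B}}}}⇒{{{{{}}}}}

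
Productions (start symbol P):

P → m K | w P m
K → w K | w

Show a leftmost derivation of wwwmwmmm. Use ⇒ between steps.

P⇒wPm⇒wwPmm⇒wwwPmmm⇒wwwmKmmm⇒wwwmwmmm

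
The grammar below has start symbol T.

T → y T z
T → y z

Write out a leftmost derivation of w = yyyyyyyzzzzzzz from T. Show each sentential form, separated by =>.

T => yTz => yyTzz => yyyTzzz => yyyyTzzzz => yyyyyTzzzzz => yyyyyyTzzzzzz => yyyyyyyzzzzzzz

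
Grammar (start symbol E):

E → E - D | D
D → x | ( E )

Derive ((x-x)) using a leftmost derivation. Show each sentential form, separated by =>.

E=>D=>(E)=>(D)=>((E))=>((E-D))=>((D-D))=>((x-D))=>((x-x))

E => D   [E → D]
D => (E)   [D → ( E )]
(E) => (D)   [E → D]
(D) => ((E))   [D → ( E )]
((E)) => ((E-D))   [E → E - D]
((E-D)) => ((D-D))   [E → D]
((D-D)) => ((x-D))   [D → x]
((x-D)) => ((x-x))   [D → x]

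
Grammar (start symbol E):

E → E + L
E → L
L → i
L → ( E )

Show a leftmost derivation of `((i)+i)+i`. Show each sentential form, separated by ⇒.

E⇒E+L⇒L+L⇒(E)+L⇒(E+L)+L⇒(L+L)+L⇒((E)+L)+L⇒((L)+L)+L⇒((i)+L)+L⇒((i)+i)+L⇒((i)+i)+i

E ⇒ E+L   [E → E + L]
E+L ⇒ L+L   [E → L]
L+L ⇒ (E)+L   [L → ( E )]
(E)+L ⇒ (E+L)+L   [E → E + L]
(E+L)+L ⇒ (L+L)+L   [E → L]
(L+L)+L ⇒ ((E)+L)+L   [L → ( E )]
((E)+L)+L ⇒ ((L)+L)+L   [E → L]
((L)+L)+L ⇒ ((i)+L)+L   [L → i]
((i)+L)+L ⇒ ((i)+i)+L   [L → i]
((i)+i)+L ⇒ ((i)+i)+i   [L → i]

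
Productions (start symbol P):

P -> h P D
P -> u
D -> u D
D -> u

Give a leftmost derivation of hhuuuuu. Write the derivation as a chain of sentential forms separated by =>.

P => hPD => hhPDD => hhuDD => hhuuD => hhuuuD => hhuuuuD => hhuuuuu

P => hPD   [P -> h P D]
hPD => hhPDD   [P -> h P D]
hhPDD => hhuDD   [P -> u]
hhuDD => hhuuD   [D -> u]
hhuuD => hhuuuD   [D -> u D]
hhuuuD => hhuuuuD   [D -> u D]
hhuuuuD => hhuuuuu   [D -> u]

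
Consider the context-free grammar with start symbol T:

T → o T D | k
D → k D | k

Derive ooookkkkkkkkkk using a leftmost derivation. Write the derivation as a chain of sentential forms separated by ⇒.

T ⇒ oTD   [T → o T D]
oTD ⇒ ooTDD   [T → o T D]
ooTDD ⇒ oooTDDD   [T → o T D]
oooTDDD ⇒ ooooTDDDD   [T → o T D]
ooooTDDDD ⇒ ooookDDDD   [T → k]
ooookDDDD ⇒ ooookkDDDD   [D → k D]
ooookkDDDD ⇒ ooookkkDDDD   [D → k D]
ooookkkDDDD ⇒ ooookkkkDDDD   [D → k D]
ooookkkkDDDD ⇒ ooookkkkkDDDD   [D → k D]
ooookkkkkDDDD ⇒ ooookkkkkkDDDD   [D → k D]
ooookkkkkkDDDD ⇒ ooookkkkkkkDDD   [D → k]
ooookkkkkkkDDD ⇒ ooookkkkkkkkDD   [D → k]
ooookkkkkkkkDD ⇒ ooookkkkkkkkkD   [D → k]
ooookkkkkkkkkD ⇒ ooookkkkkkkkkk   [D → k]

T ⇒ oTD ⇒ ooTDD ⇒ oooTDDD ⇒ ooooTDDDD ⇒ ooookDDDD ⇒ ooookkDDDD ⇒ ooookkkDDDD ⇒ ooookkkkDDDD ⇒ ooookkkkkDDDD ⇒ ooookkkkkkDDDD ⇒ ooookkkkkkkDDD ⇒ ooookkkkkkkkDD ⇒ ooookkkkkkkkkD ⇒ ooookkkkkkkkkk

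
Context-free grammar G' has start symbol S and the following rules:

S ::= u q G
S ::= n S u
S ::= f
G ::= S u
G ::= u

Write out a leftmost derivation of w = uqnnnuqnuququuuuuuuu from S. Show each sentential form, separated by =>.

S => uqG   [S ::= u q G]
uqG => uqSu   [G ::= S u]
uqSu => uqnSuu   [S ::= n S u]
uqnSuu => uqnnSuuu   [S ::= n S u]
uqnnSuuu => uqnnnSuuuu   [S ::= n S u]
uqnnnSuuuu => uqnnnuqGuuuu   [S ::= u q G]
uqnnnuqGuuuu => uqnnnuqSuuuuu   [G ::= S u]
uqnnnuqSuuuuu => uqnnnuqnSuuuuuu   [S ::= n S u]
uqnnnuqnSuuuuuu => uqnnnuqnuqGuuuuuu   [S ::= u q G]
uqnnnuqnuqGuuuuuu => uqnnnuqnuqSuuuuuuu   [G ::= S u]
uqnnnuqnuqSuuuuuuu => uqnnnuqnuquqGuuuuuuu   [S ::= u q G]
uqnnnuqnuquqGuuuuuuu => uqnnnuqnuququuuuuuuu   [G ::= u]

S => uqG => uqSu => uqnSuu => uqnnSuuu => uqnnnSuuuu => uqnnnuqGuuuu => uqnnnuqSuuuuu => uqnnnuqnSuuuuuu => uqnnnuqnuqGuuuuuu => uqnnnuqnuqSuuuuuuu => uqnnnuqnuquqGuuuuuuu => uqnnnuqnuququuuuuuuu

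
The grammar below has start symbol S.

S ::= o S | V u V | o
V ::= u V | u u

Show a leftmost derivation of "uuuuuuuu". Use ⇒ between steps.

S⇒VuV⇒uVuV⇒uuVuV⇒uuuVuV⇒uuuuuuV⇒uuuuuuuu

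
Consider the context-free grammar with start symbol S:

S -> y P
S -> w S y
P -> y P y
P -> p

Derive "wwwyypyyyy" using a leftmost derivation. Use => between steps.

S => wSy   [S -> w S y]
wSy => wwSyy   [S -> w S y]
wwSyy => wwwSyyy   [S -> w S y]
wwwSyyy => wwwyPyyy   [S -> y P]
wwwyPyyy => wwwyyPyyyy   [P -> y P y]
wwwyyPyyyy => wwwyypyyyy   [P -> p]

S => wSy => wwSyy => wwwSyyy => wwwyPyyy => wwwyyPyyyy => wwwyypyyyy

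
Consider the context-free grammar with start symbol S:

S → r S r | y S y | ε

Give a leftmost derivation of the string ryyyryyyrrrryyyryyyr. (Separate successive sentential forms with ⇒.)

S⇒rSr⇒rySyr⇒ryySyyr⇒ryyySyyyr⇒ryyyrSryyyr⇒ryyyrySyryyyr⇒ryyyryySyyryyyr⇒ryyyryyySyyyryyyr⇒ryyyryyyrSryyyryyyr⇒ryyyryyyrrSrryyyryyyr⇒ryyyryyyrrrryyyryyyr

S ⇒ rSr   [S → r S r]
rSr ⇒ rySyr   [S → y S y]
rySyr ⇒ ryySyyr   [S → y S y]
ryySyyr ⇒ ryyySyyyr   [S → y S y]
ryyySyyyr ⇒ ryyyrSryyyr   [S → r S r]
ryyyrSryyyr ⇒ ryyyrySyryyyr   [S → y S y]
ryyyrySyryyyr ⇒ ryyyryySyyryyyr   [S → y S y]
ryyyryySyyryyyr ⇒ ryyyryyySyyyryyyr   [S → y S y]
ryyyryyySyyyryyyr ⇒ ryyyryyyrSryyyryyyr   [S → r S r]
ryyyryyyrSryyyryyyr ⇒ ryyyryyyrrSrryyyryyyr   [S → r S r]
ryyyryyyrrSrryyyryyyr ⇒ ryyyryyyrrrryyyryyyr   [S → ε]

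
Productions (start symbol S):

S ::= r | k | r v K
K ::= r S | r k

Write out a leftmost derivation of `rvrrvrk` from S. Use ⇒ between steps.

S ⇒ rvK ⇒ rvrS ⇒ rvrrvK ⇒ rvrrvrk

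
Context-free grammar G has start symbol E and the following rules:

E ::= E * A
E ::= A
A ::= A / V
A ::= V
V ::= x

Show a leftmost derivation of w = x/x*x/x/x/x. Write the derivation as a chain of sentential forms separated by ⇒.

E ⇒ E*A ⇒ A*A ⇒ A/V*A ⇒ V/V*A ⇒ x/V*A ⇒ x/x*A ⇒ x/x*A/V ⇒ x/x*A/V/V ⇒ x/x*A/V/V/V ⇒ x/x*V/V/V/V ⇒ x/x*x/V/V/V ⇒ x/x*x/x/V/V ⇒ x/x*x/x/x/V ⇒ x/x*x/x/x/x

E ⇒ E*A   [E ::= E * A]
E*A ⇒ A*A   [E ::= A]
A*A ⇒ A/V*A   [A ::= A / V]
A/V*A ⇒ V/V*A   [A ::= V]
V/V*A ⇒ x/V*A   [V ::= x]
x/V*A ⇒ x/x*A   [V ::= x]
x/x*A ⇒ x/x*A/V   [A ::= A / V]
x/x*A/V ⇒ x/x*A/V/V   [A ::= A / V]
x/x*A/V/V ⇒ x/x*A/V/V/V   [A ::= A / V]
x/x*A/V/V/V ⇒ x/x*V/V/V/V   [A ::= V]
x/x*V/V/V/V ⇒ x/x*x/V/V/V   [V ::= x]
x/x*x/V/V/V ⇒ x/x*x/x/V/V   [V ::= x]
x/x*x/x/V/V ⇒ x/x*x/x/x/V   [V ::= x]
x/x*x/x/x/V ⇒ x/x*x/x/x/x   [V ::= x]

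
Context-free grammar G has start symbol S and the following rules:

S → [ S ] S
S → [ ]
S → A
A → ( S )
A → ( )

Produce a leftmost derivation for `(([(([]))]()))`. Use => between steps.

S => A   [S → A]
A => (S)   [A → ( S )]
(S) => (A)   [S → A]
(A) => ((S))   [A → ( S )]
((S)) => (([S]S))   [S → [ S ] S]
(([S]S)) => (([A]S))   [S → A]
(([A]S)) => (([(S)]S))   [A → ( S )]
(([(S)]S)) => (([(A)]S))   [S → A]
(([(A)]S)) => (([((S))]S))   [A → ( S )]
(([((S))]S)) => (([(([]))]S))   [S → [ ]]
(([(([]))]S)) => (([(([]))]A))   [S → A]
(([(([]))]A)) => (([(([]))]()))   [A → ( )]

S => A => (S) => (A) => ((S)) => (([S]S)) => (([A]S)) => (([(S)]S)) => (([(A)]S)) => (([((S))]S)) => (([(([]))]S)) => (([(([]))]A)) => (([(([]))]()))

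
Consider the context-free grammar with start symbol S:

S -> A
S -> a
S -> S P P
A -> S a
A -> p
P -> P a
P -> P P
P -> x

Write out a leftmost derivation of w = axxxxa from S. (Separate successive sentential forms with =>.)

S => A   [S -> A]
A => Sa   [A -> S a]
Sa => SPPa   [S -> S P P]
SPPa => SPPPPa   [S -> S P P]
SPPPPa => aPPPPa   [S -> a]
aPPPPa => axPPPa   [P -> x]
axPPPa => axxPPa   [P -> x]
axxPPa => axxxPa   [P -> x]
axxxPa => axxxxa   [P -> x]

S=>A=>Sa=>SPPa=>SPPPPa=>aPPPPa=>axPPPa=>axxPPa=>axxxPa=>axxxxa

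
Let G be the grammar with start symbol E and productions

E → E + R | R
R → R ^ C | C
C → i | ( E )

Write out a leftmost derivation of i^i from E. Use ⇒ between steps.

E ⇒ R ⇒ R^C ⇒ C^C ⇒ i^C ⇒ i^i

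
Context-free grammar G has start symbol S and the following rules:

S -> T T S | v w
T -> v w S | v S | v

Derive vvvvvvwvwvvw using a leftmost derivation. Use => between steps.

S => TTS   [S -> T T S]
TTS => vSTS   [T -> v S]
vSTS => vTTSTS   [S -> T T S]
vTTSTS => vvTSTS   [T -> v]
vvTSTS => vvvSSTS   [T -> v S]
vvvSSTS => vvvTTSSTS   [S -> T T S]
vvvTTSSTS => vvvvTSSTS   [T -> v]
vvvvTSSTS => vvvvvSSTS   [T -> v]
vvvvvSSTS => vvvvvvwSTS   [S -> v w]
vvvvvvwSTS => vvvvvvwvwTS   [S -> v w]
vvvvvvwvwTS => vvvvvvwvwvS   [T -> v]
vvvvvvwvwvS => vvvvvvwvwvvw   [S -> v w]

S => TTS => vSTS => vTTSTS => vvTSTS => vvvSSTS => vvvTTSSTS => vvvvTSSTS => vvvvvSSTS => vvvvvvwSTS => vvvvvvwvwTS => vvvvvvwvwvS => vvvvvvwvwvvw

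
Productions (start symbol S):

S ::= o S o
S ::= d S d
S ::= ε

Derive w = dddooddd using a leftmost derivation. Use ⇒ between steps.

S ⇒ dSd ⇒ ddSdd ⇒ dddSddd ⇒ dddoSoddd ⇒ dddooddd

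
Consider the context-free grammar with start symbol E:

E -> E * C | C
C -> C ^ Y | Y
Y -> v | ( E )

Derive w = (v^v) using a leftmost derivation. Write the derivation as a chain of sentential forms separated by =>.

E => C => Y => (E) => (C) => (C^Y) => (Y^Y) => (v^Y) => (v^v)

E => C   [E -> C]
C => Y   [C -> Y]
Y => (E)   [Y -> ( E )]
(E) => (C)   [E -> C]
(C) => (C^Y)   [C -> C ^ Y]
(C^Y) => (Y^Y)   [C -> Y]
(Y^Y) => (v^Y)   [Y -> v]
(v^Y) => (v^v)   [Y -> v]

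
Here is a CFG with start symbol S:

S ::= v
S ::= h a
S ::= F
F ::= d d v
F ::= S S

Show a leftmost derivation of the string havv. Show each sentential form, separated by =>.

S => F   [S ::= F]
F => SS   [F ::= S S]
SS => FS   [S ::= F]
FS => SSS   [F ::= S S]
SSS => haSS   [S ::= h a]
haSS => havS   [S ::= v]
havS => havv   [S ::= v]

S => F => SS => FS => SSS => haSS => havS => havv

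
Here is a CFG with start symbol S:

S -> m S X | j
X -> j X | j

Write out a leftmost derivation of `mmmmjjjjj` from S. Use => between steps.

S=>mSX=>mmSXX=>mmmSXXX=>mmmmSXXXX=>mmmmjXXXX=>mmmmjjXXX=>mmmmjjjXX=>mmmmjjjjX=>mmmmjjjjj

S => mSX   [S -> m S X]
mSX => mmSXX   [S -> m S X]
mmSXX => mmmSXXX   [S -> m S X]
mmmSXXX => mmmmSXXXX   [S -> m S X]
mmmmSXXXX => mmmmjXXXX   [S -> j]
mmmmjXXXX => mmmmjjXXX   [X -> j]
mmmmjjXXX => mmmmjjjXX   [X -> j]
mmmmjjjXX => mmmmjjjjX   [X -> j]
mmmmjjjjX => mmmmjjjjj   [X -> j]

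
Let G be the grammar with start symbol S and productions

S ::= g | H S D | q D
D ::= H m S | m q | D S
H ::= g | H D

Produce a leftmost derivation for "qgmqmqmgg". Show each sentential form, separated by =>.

S => qD   [S ::= q D]
qD => qDS   [D ::= D S]
qDS => qHmSS   [D ::= H m S]
qHmSS => qHDmSS   [H ::= H D]
qHDmSS => qHDDmSS   [H ::= H D]
qHDDmSS => qgDDmSS   [H ::= g]
qgDDmSS => qgmqDmSS   [D ::= m q]
qgmqDmSS => qgmqmqmSS   [D ::= m q]
qgmqmqmSS => qgmqmqmgS   [S ::= g]
qgmqmqmgS => qgmqmqmgg   [S ::= g]

S => qD => qDS => qHmSS => qHDmSS => qHDDmSS => qgDDmSS => qgmqDmSS => qgmqmqmSS => qgmqmqmgS => qgmqmqmgg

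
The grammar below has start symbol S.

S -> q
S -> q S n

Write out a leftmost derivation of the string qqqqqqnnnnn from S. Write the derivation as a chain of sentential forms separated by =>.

S=>qSn=>qqSnn=>qqqSnnn=>qqqqSnnnn=>qqqqqSnnnnn=>qqqqqqnnnnn

S => qSn   [S -> q S n]
qSn => qqSnn   [S -> q S n]
qqSnn => qqqSnnn   [S -> q S n]
qqqSnnn => qqqqSnnnn   [S -> q S n]
qqqqSnnnn => qqqqqSnnnnn   [S -> q S n]
qqqqqSnnnnn => qqqqqqnnnnn   [S -> q]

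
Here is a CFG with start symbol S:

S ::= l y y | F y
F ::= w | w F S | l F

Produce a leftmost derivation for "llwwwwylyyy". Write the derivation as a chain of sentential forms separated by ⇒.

S ⇒ Fy   [S ::= F y]
Fy ⇒ lFy   [F ::= l F]
lFy ⇒ llFy   [F ::= l F]
llFy ⇒ llwFSy   [F ::= w F S]
llwFSy ⇒ llwwFSSy   [F ::= w F S]
llwwFSSy ⇒ llwwwSSy   [F ::= w]
llwwwSSy ⇒ llwwwFySy   [S ::= F y]
llwwwFySy ⇒ llwwwwySy   [F ::= w]
llwwwwySy ⇒ llwwwwylyyy   [S ::= l y y]

S ⇒ Fy ⇒ lFy ⇒ llFy ⇒ llwFSy ⇒ llwwFSSy ⇒ llwwwSSy ⇒ llwwwFySy ⇒ llwwwwySy ⇒ llwwwwylyyy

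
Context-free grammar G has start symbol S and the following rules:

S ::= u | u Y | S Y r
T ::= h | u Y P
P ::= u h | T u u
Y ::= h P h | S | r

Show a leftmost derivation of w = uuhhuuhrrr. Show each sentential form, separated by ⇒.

S ⇒ SYr   [S ::= S Y r]
SYr ⇒ SYrYr   [S ::= S Y r]
SYrYr ⇒ uYrYr   [S ::= u]
uYrYr ⇒ uSrYr   [Y ::= S]
uSrYr ⇒ uuYrYr   [S ::= u Y]
uuYrYr ⇒ uuhPhrYr   [Y ::= h P h]
uuhPhrYr ⇒ uuhTuuhrYr   [P ::= T u u]
uuhTuuhrYr ⇒ uuhhuuhrYr   [T ::= h]
uuhhuuhrYr ⇒ uuhhuuhrrr   [Y ::= r]

S⇒SYr⇒SYrYr⇒uYrYr⇒uSrYr⇒uuYrYr⇒uuhPhrYr⇒uuhTuuhrYr⇒uuhhuuhrYr⇒uuhhuuhrrr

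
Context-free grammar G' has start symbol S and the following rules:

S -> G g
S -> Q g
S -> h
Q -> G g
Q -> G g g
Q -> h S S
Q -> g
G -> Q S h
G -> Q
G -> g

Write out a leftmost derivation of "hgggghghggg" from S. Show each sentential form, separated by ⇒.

S⇒Qg⇒Gggg⇒Qggg⇒hSSggg⇒hGgSggg⇒hQShgSggg⇒hGgShgSggg⇒hggShgSggg⇒hggGghgSggg⇒hgggghgSggg⇒hgggghghggg

S ⇒ Qg   [S -> Q g]
Qg ⇒ Gggg   [Q -> G g g]
Gggg ⇒ Qggg   [G -> Q]
Qggg ⇒ hSSggg   [Q -> h S S]
hSSggg ⇒ hGgSggg   [S -> G g]
hGgSggg ⇒ hQShgSggg   [G -> Q S h]
hQShgSggg ⇒ hGgShgSggg   [Q -> G g]
hGgShgSggg ⇒ hggShgSggg   [G -> g]
hggShgSggg ⇒ hggGghgSggg   [S -> G g]
hggGghgSggg ⇒ hgggghgSggg   [G -> g]
hgggghgSggg ⇒ hgggghghggg   [S -> h]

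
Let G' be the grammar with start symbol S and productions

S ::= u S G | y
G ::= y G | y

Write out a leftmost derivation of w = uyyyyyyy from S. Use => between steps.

S => uSG => uyG => uyyG => uyyyG => uyyyyG => uyyyyyG => uyyyyyyG => uyyyyyyy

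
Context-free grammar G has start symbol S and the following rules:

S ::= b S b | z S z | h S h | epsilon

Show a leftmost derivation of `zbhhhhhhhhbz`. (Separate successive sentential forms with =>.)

S => zSz => zbSbz => zbhShbz => zbhhShhbz => zbhhhShhhbz => zbhhhhShhhhbz => zbhhhhhhhhbz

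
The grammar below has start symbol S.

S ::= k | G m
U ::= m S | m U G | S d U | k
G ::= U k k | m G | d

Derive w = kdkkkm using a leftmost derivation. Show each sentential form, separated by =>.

S => Gm   [S ::= G m]
Gm => Ukkm   [G ::= U k k]
Ukkm => SdUkkm   [U ::= S d U]
SdUkkm => kdUkkm   [S ::= k]
kdUkkm => kdkkkm   [U ::= k]

S => Gm => Ukkm => SdUkkm => kdUkkm => kdkkkm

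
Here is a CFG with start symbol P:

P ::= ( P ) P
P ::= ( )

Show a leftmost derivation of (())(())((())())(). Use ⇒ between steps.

P ⇒ (P)P ⇒ (())P ⇒ (())(P)P ⇒ (())(())P ⇒ (())(())(P)P ⇒ (())(())((P)P)P ⇒ (())(())((())P)P ⇒ (())(())((())())P ⇒ (())(())((())())()

P ⇒ (P)P   [P ::= ( P ) P]
(P)P ⇒ (())P   [P ::= ( )]
(())P ⇒ (())(P)P   [P ::= ( P ) P]
(())(P)P ⇒ (())(())P   [P ::= ( )]
(())(())P ⇒ (())(())(P)P   [P ::= ( P ) P]
(())(())(P)P ⇒ (())(())((P)P)P   [P ::= ( P ) P]
(())(())((P)P)P ⇒ (())(())((())P)P   [P ::= ( )]
(())(())((())P)P ⇒ (())(())((())())P   [P ::= ( )]
(())(())((())())P ⇒ (())(())((())())()   [P ::= ( )]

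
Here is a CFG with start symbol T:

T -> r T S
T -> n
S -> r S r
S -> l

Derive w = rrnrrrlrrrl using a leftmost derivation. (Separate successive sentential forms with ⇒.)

T⇒rTS⇒rrTSS⇒rrnSS⇒rrnrSrS⇒rrnrrSrrS⇒rrnrrrSrrrS⇒rrnrrrlrrrS⇒rrnrrrlrrrl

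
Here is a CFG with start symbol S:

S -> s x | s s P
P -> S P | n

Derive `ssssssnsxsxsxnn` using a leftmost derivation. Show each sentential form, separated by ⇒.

S ⇒ ssP   [S -> s s P]
ssP ⇒ ssSP   [P -> S P]
ssSP ⇒ ssssPP   [S -> s s P]
ssssPP ⇒ ssssSPP   [P -> S P]
ssssSPP ⇒ ssssssPPP   [S -> s s P]
ssssssPPP ⇒ ssssssnPP   [P -> n]
ssssssnPP ⇒ ssssssnSPP   [P -> S P]
ssssssnSPP ⇒ ssssssnsxPP   [S -> s x]
ssssssnsxPP ⇒ ssssssnsxSPP   [P -> S P]
ssssssnsxSPP ⇒ ssssssnsxsxPP   [S -> s x]
ssssssnsxsxPP ⇒ ssssssnsxsxSPP   [P -> S P]
ssssssnsxsxSPP ⇒ ssssssnsxsxsxPP   [S -> s x]
ssssssnsxsxsxPP ⇒ ssssssnsxsxsxnP   [P -> n]
ssssssnsxsxsxnP ⇒ ssssssnsxsxsxnn   [P -> n]

S ⇒ ssP ⇒ ssSP ⇒ ssssPP ⇒ ssssSPP ⇒ ssssssPPP ⇒ ssssssnPP ⇒ ssssssnSPP ⇒ ssssssnsxPP ⇒ ssssssnsxSPP ⇒ ssssssnsxsxPP ⇒ ssssssnsxsxSPP ⇒ ssssssnsxsxsxPP ⇒ ssssssnsxsxsxnP ⇒ ssssssnsxsxsxnn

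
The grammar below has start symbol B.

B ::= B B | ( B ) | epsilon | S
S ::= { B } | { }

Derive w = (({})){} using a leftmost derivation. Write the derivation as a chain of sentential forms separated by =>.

B=>BB=>(B)B=>((B))B=>((S))B=>(({}))B=>(({}))BB=>(({}))SB=>(({})){}B=>(({})){}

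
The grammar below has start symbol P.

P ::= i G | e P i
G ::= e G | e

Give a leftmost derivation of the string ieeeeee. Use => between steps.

P => iG   [P ::= i G]
iG => ieG   [G ::= e G]
ieG => ieeG   [G ::= e G]
ieeG => ieeeG   [G ::= e G]
ieeeG => ieeeeG   [G ::= e G]
ieeeeG => ieeeeeG   [G ::= e G]
ieeeeeG => ieeeeee   [G ::= e]

P => iG => ieG => ieeG => ieeeG => ieeeeG => ieeeeeG => ieeeeee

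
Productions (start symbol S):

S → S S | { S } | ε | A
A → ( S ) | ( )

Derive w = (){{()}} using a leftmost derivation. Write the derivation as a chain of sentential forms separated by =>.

S => SS   [S → S S]
SS => SSS   [S → S S]
SSS => ASS   [S → A]
ASS => ()SS   [A → ( )]
()SS => ()S   [S → ε]
()S => (){S}   [S → { S }]
(){S} => (){{S}}   [S → { S }]
(){{S}} => (){{A}}   [S → A]
(){{A}} => (){{(S)}}   [A → ( S )]
(){{(S)}} => (){{()}}   [S → ε]

S => SS => SSS => ASS => ()SS => ()S => (){S} => (){{S}} => (){{A}} => (){{(S)}} => (){{()}}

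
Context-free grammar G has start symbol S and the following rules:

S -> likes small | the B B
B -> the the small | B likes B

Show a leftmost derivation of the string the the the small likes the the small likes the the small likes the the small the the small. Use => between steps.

S => the B B   [S -> the B B]
the B B => the B likes B B   [B -> B likes B]
the B likes B B => the B likes B likes B B   [B -> B likes B]
the B likes B likes B B => the B likes B likes B likes B B   [B -> B likes B]
the B likes B likes B likes B B => the the the small likes B likes B likes B B   [B -> the the small]
the the the small likes B likes B likes B B => the the the small likes the the small likes B likes B B   [B -> the the small]
the the the small likes the the small likes B likes B B => the the the small likes the the small likes the the small likes B B   [B -> the the small]
the the the small likes the the small likes the the small likes B B => the the the small likes the the small likes the the small likes the the small B   [B -> the the small]
the the the small likes the the small likes the the small likes the the small B => the the the small likes the the small likes the the small likes the the small the the small   [B -> the the small]

S => the B B => the B likes B B => the B likes B likes B B => the B likes B likes B likes B B => the the the small likes B likes B likes B B => the the the small likes the the small likes B likes B B => the the the small likes the the small likes the the small likes B B => the the the small likes the the small likes the the small likes the the small B => the the the small likes the the small likes the the small likes the the small the the small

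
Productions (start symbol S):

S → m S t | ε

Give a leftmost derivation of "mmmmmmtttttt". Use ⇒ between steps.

S ⇒ mSt   [S → m S t]
mSt ⇒ mmStt   [S → m S t]
mmStt ⇒ mmmSttt   [S → m S t]
mmmSttt ⇒ mmmmStttt   [S → m S t]
mmmmStttt ⇒ mmmmmSttttt   [S → m S t]
mmmmmSttttt ⇒ mmmmmmStttttt   [S → m S t]
mmmmmmStttttt ⇒ mmmmmmtttttt   [S → ε]

S ⇒ mSt ⇒ mmStt ⇒ mmmSttt ⇒ mmmmStttt ⇒ mmmmmSttttt ⇒ mmmmmmStttttt ⇒ mmmmmmtttttt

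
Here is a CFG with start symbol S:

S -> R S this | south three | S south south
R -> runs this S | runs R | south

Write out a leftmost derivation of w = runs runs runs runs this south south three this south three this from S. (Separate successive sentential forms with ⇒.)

S ⇒ R S this   [S -> R S this]
R S this ⇒ runs R S this   [R -> runs R]
runs R S this ⇒ runs runs R S this   [R -> runs R]
runs runs R S this ⇒ runs runs runs R S this   [R -> runs R]
runs runs runs R S this ⇒ runs runs runs runs this S S this   [R -> runs this S]
runs runs runs runs this S S this ⇒ runs runs runs runs this R S this S this   [S -> R S this]
runs runs runs runs this R S this S this ⇒ runs runs runs runs this south S this S this   [R -> south]
runs runs runs runs this south S this S this ⇒ runs runs runs runs this south south three this S this   [S -> south three]
runs runs runs runs this south south three this S this ⇒ runs runs runs runs this south south three this south three this   [S -> south three]

S ⇒ R S this ⇒ runs R S this ⇒ runs runs R S this ⇒ runs runs runs R S this ⇒ runs runs runs runs this S S this ⇒ runs runs runs runs this R S this S this ⇒ runs runs runs runs this south S this S this ⇒ runs runs runs runs this south south three this S this ⇒ runs runs runs runs this south south three this south three this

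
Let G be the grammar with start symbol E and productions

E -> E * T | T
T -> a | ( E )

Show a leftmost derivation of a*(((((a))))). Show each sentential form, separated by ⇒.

E ⇒ E*T ⇒ T*T ⇒ a*T ⇒ a*(E) ⇒ a*(T) ⇒ a*((E)) ⇒ a*((T)) ⇒ a*(((E))) ⇒ a*(((T))) ⇒ a*((((E)))) ⇒ a*((((T)))) ⇒ a*(((((E))))) ⇒ a*(((((T))))) ⇒ a*(((((a)))))

E ⇒ E*T   [E -> E * T]
E*T ⇒ T*T   [E -> T]
T*T ⇒ a*T   [T -> a]
a*T ⇒ a*(E)   [T -> ( E )]
a*(E) ⇒ a*(T)   [E -> T]
a*(T) ⇒ a*((E))   [T -> ( E )]
a*((E)) ⇒ a*((T))   [E -> T]
a*((T)) ⇒ a*(((E)))   [T -> ( E )]
a*(((E))) ⇒ a*(((T)))   [E -> T]
a*(((T))) ⇒ a*((((E))))   [T -> ( E )]
a*((((E)))) ⇒ a*((((T))))   [E -> T]
a*((((T)))) ⇒ a*(((((E)))))   [T -> ( E )]
a*(((((E))))) ⇒ a*(((((T)))))   [E -> T]
a*(((((T))))) ⇒ a*(((((a)))))   [T -> a]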